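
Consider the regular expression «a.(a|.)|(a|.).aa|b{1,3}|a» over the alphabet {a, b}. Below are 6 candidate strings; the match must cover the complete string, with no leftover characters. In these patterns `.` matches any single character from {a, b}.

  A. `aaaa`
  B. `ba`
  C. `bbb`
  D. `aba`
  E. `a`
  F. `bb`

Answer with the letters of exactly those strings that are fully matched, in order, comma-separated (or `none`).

A, C, D, E, F

A → match
B → no match
C → match
D → match
E → match
F → match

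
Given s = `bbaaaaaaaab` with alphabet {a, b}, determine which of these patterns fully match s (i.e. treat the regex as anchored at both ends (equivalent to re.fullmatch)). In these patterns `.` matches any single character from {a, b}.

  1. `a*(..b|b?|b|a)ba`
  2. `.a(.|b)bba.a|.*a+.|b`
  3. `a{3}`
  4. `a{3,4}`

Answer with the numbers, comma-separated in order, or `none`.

1 → no match — must end with `ba`
2 → match
3 → no match — must start with `a`
4 → no match — must start with `a`

2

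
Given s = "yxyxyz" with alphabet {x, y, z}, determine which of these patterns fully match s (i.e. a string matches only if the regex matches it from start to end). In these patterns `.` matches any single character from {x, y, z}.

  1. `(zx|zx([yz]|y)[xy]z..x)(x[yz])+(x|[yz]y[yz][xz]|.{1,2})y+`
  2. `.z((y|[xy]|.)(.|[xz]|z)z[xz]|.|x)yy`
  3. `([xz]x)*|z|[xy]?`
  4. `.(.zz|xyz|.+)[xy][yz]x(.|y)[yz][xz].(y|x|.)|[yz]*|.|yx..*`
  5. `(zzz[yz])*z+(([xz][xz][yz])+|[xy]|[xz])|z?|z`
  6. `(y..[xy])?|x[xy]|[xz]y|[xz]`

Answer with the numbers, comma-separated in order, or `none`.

4

1 → no match — must start with "zx"
2 → no match — must end with "yy"
3 → no match
4 → match
5 → no match
6 → no match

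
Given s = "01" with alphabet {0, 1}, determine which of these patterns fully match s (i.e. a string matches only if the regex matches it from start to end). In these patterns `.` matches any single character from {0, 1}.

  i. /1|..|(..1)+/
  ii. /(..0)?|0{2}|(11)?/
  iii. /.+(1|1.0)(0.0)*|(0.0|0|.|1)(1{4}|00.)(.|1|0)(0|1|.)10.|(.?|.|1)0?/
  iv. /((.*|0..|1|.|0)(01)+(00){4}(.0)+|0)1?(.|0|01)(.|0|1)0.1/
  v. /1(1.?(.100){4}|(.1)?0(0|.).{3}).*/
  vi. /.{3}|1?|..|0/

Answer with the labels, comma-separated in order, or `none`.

i, iii, vi

i → match
ii → no match
iii → match
iv → no match
v → no match — must start with "1"
vi → match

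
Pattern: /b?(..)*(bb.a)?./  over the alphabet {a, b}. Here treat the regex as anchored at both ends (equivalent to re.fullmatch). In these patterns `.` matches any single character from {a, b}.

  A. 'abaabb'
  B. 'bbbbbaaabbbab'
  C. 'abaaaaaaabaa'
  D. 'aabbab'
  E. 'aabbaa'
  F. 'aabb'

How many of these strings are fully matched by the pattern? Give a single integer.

1

A → no match
B → match
C → no match
D → no match
E → no match
F → no match
Total matched: 1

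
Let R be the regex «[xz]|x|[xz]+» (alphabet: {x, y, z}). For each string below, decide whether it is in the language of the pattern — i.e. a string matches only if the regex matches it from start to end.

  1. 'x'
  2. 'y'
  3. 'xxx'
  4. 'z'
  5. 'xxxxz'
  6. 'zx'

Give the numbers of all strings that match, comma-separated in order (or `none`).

1 → match
2 → no match
3 → match
4 → match
5 → match
6 → match

1, 3, 4, 5, 6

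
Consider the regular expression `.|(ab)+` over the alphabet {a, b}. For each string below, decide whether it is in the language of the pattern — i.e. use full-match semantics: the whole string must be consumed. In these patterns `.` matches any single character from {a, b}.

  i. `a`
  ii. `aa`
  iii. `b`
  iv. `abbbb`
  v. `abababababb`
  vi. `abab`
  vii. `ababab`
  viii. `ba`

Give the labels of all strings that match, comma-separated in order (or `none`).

i → match
ii → no match
iii → match
iv → no match
v → no match
vi → match
vii → match
viii → no match

i, iii, vi, vii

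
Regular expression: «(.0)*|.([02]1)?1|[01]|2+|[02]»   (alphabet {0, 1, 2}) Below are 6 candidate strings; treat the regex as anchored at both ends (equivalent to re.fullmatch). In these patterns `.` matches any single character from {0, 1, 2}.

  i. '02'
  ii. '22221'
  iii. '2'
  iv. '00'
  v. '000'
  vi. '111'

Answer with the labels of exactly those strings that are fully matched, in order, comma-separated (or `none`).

iii, iv

i. '02' → no match
ii. '22221' → no match
iii. '2' → match
iv. '00' → match
v. '000' → no match
vi. '111' → no match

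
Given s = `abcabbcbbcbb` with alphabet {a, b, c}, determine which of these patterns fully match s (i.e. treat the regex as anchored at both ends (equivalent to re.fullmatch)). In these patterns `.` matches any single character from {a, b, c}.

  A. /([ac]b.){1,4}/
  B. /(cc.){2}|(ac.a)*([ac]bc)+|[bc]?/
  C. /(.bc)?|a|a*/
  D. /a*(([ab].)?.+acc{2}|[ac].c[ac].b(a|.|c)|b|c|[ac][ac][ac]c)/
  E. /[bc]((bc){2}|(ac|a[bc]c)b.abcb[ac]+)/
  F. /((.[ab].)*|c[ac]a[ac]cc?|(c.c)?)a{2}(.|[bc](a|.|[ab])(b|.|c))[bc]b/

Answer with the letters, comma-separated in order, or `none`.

A → match
B → no match
C → no match
D → no match
E → no match
F → no match

A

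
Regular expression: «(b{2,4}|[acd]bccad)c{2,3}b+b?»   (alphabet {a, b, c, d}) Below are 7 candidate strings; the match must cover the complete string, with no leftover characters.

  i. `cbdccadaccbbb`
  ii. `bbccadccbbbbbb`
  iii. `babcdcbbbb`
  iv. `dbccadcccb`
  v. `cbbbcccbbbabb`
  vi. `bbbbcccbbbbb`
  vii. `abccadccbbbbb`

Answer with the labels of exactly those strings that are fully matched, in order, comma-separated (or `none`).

i → no match
ii → no match
iii → no match
iv → match
v → no match
vi → match
vii → match

iv, vi, vii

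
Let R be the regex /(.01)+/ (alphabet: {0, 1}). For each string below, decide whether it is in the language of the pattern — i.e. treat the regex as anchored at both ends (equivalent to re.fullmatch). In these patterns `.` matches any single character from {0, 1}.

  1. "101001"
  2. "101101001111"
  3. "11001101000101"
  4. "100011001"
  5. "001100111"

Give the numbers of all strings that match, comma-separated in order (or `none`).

1 → match
2 → no match — must end with "01"
3 → no match
4 → no match
5 → no match — must end with "01"

1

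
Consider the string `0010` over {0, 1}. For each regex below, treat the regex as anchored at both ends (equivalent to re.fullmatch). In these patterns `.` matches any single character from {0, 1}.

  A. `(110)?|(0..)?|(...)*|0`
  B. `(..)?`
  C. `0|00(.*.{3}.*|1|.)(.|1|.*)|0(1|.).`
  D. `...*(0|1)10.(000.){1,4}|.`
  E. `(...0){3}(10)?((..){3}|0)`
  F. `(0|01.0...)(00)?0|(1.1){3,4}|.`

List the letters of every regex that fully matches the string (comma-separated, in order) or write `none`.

A → no match
B → no match
C → match
D → no match
E → no match
F → no match

C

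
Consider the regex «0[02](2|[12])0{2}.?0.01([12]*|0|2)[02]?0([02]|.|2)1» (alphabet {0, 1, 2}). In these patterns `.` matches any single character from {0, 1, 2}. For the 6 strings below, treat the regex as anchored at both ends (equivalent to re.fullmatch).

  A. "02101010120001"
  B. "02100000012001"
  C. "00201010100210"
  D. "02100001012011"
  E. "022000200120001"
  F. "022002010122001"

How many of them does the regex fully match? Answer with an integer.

A → no match
B → match
C → no match — must end with "1"
D → match
E → no match
F → match
Total matched: 3

3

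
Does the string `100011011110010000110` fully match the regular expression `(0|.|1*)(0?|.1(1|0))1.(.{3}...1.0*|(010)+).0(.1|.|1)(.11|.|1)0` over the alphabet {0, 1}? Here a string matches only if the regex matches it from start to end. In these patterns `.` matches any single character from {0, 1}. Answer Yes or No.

No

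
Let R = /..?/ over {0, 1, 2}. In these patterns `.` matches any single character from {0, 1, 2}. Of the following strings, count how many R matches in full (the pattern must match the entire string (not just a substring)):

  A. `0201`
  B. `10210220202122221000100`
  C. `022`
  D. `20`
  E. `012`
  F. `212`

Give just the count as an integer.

A → no match
B → no match
C → no match
D → match
E → no match
F → no match
Total matched: 1

1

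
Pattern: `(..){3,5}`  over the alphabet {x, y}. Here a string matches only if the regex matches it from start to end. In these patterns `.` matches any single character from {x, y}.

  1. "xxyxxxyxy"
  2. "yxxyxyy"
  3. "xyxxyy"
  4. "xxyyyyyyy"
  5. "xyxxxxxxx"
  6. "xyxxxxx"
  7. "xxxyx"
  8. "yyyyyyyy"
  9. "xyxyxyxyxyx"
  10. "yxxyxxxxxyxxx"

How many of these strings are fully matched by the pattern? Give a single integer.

1 → no match
2 → no match
3 → match
4 → no match
5 → no match
6 → no match
7 → no match
8 → match
9 → no match
10 → no match
Total matched: 2

2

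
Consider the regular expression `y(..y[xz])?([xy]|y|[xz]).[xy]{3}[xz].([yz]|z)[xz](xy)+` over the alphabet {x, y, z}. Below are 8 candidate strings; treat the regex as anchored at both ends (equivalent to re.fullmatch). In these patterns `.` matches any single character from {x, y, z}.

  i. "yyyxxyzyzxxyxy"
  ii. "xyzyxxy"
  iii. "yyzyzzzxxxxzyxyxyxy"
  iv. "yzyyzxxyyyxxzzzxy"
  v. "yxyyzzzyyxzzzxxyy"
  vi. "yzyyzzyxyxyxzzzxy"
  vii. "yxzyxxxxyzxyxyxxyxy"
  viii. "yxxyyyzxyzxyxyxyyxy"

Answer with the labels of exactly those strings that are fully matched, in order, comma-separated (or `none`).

i → match
ii. "xyzyxxy" → no match — must start with "y"
iii → no match
iv → no match
v → no match — must end with "xy"
vi → no match
vii → no match
viii → no match

i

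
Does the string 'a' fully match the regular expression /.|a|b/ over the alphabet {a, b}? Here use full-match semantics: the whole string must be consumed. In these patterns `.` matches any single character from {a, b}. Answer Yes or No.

Yes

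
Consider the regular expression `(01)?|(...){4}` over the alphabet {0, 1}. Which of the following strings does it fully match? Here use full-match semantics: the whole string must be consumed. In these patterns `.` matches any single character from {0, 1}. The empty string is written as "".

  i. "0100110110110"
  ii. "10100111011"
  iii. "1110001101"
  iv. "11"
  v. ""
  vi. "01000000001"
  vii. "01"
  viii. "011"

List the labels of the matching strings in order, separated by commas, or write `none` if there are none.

i → no match
ii → no match
iii → no match
iv → no match
v → match
vi → no match
vii → match
viii → no match

v, vii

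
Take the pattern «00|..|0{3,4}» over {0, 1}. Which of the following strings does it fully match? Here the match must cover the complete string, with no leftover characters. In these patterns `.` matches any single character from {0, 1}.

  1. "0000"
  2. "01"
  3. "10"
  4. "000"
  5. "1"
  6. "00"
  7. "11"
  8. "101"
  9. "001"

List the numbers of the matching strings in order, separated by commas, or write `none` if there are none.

1, 2, 3, 4, 6, 7

1 → match
2 → match
3 → match
4 → match
5 → no match
6 → match
7 → match
8 → no match
9 → no match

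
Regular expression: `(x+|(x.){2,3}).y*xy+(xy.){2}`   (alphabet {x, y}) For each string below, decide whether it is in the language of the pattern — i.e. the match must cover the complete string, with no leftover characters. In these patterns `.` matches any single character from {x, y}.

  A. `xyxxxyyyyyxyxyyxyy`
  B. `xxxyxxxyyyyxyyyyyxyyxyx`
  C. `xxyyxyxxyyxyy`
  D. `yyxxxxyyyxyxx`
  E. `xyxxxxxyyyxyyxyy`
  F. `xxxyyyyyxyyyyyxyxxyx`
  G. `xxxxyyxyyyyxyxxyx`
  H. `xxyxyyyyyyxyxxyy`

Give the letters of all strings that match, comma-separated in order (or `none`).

A, B, F, G, H

A → match
B → match
C → no match
D → no match — must start with `x`
E → no match
F → match
G → match
H → match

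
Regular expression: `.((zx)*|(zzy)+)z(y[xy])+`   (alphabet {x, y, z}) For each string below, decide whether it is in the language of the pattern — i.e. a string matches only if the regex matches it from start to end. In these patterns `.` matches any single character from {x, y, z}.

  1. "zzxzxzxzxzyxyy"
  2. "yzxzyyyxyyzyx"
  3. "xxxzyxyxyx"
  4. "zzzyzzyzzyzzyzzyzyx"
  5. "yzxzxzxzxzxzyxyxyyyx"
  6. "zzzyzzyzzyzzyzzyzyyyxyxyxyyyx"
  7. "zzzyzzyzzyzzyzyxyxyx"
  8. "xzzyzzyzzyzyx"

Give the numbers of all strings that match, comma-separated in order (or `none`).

1 → match
2 → no match
3. "xxxzyxyxyx" → no match
4 → match
5 → match
6 → match
7 → match
8 → match

1, 4, 5, 6, 7, 8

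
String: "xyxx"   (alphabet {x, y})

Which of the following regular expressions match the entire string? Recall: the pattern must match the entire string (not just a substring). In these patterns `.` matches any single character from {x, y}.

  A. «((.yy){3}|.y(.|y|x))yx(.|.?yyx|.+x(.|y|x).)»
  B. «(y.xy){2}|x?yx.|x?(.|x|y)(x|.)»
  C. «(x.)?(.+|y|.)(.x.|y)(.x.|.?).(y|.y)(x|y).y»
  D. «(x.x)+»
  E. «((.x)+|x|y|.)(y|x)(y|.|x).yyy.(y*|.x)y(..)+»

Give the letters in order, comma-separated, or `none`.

B

A → no match
B → match
C → no match — must end with "y"
D → no match
E → no match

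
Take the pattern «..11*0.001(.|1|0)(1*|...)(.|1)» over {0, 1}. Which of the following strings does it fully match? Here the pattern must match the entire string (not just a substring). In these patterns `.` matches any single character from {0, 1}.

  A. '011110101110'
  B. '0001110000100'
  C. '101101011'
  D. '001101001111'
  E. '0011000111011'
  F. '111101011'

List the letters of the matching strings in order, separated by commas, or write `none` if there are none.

A → no match
B → no match
C → no match
D → match
E → no match
F → no match

D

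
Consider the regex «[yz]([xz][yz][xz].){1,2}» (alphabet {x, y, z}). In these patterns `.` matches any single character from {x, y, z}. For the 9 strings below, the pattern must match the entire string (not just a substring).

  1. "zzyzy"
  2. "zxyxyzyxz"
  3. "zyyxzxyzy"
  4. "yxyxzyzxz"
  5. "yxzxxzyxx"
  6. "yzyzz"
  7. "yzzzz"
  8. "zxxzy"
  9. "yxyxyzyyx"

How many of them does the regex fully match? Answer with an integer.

5

1 → match
2 → match
3 → no match
4 → no match
5 → match
6 → match
7 → match
8 → no match
9 → no match
Total matched: 5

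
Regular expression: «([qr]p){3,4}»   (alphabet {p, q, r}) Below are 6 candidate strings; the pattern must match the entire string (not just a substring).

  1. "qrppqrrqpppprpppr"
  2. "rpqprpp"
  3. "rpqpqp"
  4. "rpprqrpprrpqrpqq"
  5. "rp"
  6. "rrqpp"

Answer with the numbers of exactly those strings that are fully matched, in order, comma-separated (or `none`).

1 → no match — must end with "p"
2 → no match
3 → match
4 → no match — must end with "p"
5 → no match
6 → no match

3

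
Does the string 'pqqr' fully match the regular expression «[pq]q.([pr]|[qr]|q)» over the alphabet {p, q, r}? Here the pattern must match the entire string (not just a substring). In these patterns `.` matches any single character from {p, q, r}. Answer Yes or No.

Yes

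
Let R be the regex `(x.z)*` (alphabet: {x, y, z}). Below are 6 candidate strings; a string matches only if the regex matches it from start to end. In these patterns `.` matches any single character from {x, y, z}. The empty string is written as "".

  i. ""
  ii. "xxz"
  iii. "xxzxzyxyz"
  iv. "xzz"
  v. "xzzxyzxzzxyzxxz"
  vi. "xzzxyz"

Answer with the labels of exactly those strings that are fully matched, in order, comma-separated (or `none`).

i → match
ii → match
iii → no match
iv → match
v → match
vi → match

i, ii, iv, v, vi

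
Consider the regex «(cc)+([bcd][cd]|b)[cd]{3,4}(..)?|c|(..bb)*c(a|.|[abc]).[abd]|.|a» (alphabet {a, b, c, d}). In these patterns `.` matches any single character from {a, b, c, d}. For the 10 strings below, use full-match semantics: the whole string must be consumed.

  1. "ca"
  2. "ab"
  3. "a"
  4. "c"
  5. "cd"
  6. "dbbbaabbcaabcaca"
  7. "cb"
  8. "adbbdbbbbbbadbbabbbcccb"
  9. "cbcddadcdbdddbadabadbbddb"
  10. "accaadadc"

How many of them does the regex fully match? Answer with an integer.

1 → no match
2 → no match
3 → match
4 → match
5 → no match
6 → no match
7 → no match
8 → no match
9 → no match
10 → no match
Total matched: 2

2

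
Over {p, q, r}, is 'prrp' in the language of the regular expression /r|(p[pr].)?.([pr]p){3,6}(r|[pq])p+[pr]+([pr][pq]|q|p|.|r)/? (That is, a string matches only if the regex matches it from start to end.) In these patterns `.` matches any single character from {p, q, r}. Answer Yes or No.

No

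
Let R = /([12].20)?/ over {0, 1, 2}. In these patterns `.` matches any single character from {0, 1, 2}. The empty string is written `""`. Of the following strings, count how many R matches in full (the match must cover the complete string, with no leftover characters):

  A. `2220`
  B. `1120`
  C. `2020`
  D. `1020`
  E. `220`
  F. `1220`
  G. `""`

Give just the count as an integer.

6

A. `2220` → match
B. `1120` → match
C. `2020` → match
D. `1020` → match
E. `220` → no match
F. `1220` → match
G. `""` → match
Total matched: 6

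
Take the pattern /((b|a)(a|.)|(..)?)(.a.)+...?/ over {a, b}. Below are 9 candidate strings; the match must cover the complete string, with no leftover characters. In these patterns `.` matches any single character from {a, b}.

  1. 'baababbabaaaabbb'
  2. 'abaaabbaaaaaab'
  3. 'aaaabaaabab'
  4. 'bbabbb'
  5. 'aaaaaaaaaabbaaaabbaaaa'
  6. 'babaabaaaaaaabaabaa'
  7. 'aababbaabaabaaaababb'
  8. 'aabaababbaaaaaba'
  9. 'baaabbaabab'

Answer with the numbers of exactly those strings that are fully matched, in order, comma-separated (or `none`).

1 → no match
2 → no match
3 → match
4 → no match
5 → match
6 → match
7 → match
8 → match
9 → match

3, 5, 6, 7, 8, 9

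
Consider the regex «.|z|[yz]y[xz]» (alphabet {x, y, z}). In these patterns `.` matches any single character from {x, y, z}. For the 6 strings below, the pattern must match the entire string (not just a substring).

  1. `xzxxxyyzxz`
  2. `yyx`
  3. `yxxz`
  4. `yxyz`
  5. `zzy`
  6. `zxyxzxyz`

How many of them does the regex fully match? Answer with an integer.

1

1 → no match
2 → match
3 → no match
4 → no match
5 → no match
6 → no match
Total matched: 1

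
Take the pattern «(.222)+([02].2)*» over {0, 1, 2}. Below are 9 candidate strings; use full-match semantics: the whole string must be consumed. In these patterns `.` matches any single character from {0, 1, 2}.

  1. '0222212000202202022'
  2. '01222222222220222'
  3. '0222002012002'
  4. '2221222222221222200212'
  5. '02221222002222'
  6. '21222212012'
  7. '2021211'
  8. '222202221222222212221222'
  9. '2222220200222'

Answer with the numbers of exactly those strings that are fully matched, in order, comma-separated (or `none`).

3, 5, 8

1 → no match
2 → no match
3 → match
4 → no match
5 → match
6 → no match
7 → no match
8 → match
9 → no match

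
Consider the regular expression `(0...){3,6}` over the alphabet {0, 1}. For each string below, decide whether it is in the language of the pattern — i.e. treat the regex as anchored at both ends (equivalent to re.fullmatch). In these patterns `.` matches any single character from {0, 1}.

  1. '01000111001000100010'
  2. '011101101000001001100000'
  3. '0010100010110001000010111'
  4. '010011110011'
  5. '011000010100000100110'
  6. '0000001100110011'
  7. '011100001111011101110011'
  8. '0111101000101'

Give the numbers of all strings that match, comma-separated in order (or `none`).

1, 6

1 → match
2 → no match
3 → no match
4. '010011110011' → no match
5 → no match
6 → match
7 → no match
8 → no match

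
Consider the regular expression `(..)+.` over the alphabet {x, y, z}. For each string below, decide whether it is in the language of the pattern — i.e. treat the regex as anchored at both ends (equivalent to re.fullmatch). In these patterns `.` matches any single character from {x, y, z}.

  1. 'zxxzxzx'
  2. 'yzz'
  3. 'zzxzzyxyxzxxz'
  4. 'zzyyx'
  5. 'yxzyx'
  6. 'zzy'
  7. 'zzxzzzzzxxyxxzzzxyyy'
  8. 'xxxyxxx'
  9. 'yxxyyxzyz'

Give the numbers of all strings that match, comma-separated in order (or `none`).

1, 2, 3, 4, 5, 6, 8, 9

1. 'zxxzxzx' → match
2. 'yzz' → match
3 → match
4. 'zzyyx' → match
5. 'yxzyx' → match
6. 'zzy' → match
7 → no match
8. 'xxxyxxx' → match
9. 'yxxyyxzyz' → match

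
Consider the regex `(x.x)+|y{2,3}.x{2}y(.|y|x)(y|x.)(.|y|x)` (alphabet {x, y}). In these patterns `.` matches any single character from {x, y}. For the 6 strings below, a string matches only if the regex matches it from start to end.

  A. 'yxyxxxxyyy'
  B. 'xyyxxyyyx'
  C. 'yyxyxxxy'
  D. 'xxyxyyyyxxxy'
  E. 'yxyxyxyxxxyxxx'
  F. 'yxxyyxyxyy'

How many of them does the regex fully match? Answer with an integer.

A. 'yxyxxxxyyy' → no match
B. 'xyyxxyyyx' → no match
C. 'yyxyxxxy' → no match
D. 'xxyxyyyyxxxy' → no match
E → no match
F. 'yxxyyxyxyy' → no match
Total matched: 0

0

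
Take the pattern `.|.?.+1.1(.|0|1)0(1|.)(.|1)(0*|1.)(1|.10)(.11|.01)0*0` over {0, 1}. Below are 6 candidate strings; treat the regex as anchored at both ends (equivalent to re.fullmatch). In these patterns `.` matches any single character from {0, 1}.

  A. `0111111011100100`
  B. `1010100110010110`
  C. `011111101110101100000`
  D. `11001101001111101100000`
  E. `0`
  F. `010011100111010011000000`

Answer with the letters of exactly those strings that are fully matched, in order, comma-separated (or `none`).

A, B, C, D, E

A → match
B → match
C → match
D → match
E. `0` → match
F → no match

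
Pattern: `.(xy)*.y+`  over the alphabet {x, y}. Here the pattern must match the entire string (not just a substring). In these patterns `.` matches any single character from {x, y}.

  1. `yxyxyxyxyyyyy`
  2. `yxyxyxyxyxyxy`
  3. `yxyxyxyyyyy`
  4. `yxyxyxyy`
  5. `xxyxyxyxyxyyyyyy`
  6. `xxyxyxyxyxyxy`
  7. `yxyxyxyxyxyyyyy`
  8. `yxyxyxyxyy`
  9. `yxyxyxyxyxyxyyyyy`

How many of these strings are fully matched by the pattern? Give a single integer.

1 → match
2 → match
3 → match
4 → match
5 → match
6 → match
7 → match
8 → match
9 → match
Total matched: 9

9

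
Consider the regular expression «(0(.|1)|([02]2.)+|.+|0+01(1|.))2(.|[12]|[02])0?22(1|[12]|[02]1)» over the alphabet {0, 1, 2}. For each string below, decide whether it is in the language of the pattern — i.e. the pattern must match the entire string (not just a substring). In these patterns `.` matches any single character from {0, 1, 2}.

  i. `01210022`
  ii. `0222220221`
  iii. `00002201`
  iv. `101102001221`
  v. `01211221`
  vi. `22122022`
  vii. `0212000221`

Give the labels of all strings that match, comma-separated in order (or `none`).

ii

i. `01210022` → no match
ii. `0222220221` → match
iii. `00002201` → no match
iv. `101102001221` → no match
v. `01211221` → no match
vi. `22122022` → no match
vii. `0212000221` → no match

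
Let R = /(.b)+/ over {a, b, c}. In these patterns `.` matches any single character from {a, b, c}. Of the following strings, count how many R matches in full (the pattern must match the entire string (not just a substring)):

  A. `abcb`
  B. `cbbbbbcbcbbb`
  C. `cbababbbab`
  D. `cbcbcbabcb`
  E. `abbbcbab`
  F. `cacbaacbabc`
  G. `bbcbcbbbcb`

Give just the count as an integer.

6

A → match
B → match
C → match
D → match
E → match
F → no match — must end with `b`
G → match
Total matched: 6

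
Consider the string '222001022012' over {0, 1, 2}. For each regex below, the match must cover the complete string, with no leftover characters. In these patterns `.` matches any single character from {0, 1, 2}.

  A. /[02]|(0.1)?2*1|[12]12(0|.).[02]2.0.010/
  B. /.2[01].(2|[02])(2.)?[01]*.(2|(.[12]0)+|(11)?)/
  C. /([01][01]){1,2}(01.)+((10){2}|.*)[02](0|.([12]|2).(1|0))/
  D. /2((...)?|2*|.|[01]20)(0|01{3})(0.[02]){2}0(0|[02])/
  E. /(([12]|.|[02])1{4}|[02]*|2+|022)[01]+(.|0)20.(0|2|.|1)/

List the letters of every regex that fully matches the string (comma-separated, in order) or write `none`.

A → no match
B → no match
C → no match
D → no match
E → match

E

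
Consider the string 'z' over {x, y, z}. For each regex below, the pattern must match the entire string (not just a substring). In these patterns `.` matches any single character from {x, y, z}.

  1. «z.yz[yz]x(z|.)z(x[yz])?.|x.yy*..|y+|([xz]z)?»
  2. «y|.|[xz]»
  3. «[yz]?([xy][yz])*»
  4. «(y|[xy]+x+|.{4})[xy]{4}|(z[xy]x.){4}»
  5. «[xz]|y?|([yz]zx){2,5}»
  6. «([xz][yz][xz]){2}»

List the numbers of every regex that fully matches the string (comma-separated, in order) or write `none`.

2, 3, 5

1 → no match
2 → match
3 → match
4 → no match
5 → match
6 → no match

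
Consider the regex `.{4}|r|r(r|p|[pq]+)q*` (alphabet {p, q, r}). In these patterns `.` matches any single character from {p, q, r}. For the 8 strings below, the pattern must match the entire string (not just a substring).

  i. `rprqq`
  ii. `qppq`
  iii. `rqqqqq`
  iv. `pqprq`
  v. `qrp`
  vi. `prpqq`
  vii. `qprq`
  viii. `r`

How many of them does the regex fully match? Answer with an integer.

4

i → no match
ii → match
iii → match
iv → no match
v → no match
vi → no match
vii → match
viii → match
Total matched: 4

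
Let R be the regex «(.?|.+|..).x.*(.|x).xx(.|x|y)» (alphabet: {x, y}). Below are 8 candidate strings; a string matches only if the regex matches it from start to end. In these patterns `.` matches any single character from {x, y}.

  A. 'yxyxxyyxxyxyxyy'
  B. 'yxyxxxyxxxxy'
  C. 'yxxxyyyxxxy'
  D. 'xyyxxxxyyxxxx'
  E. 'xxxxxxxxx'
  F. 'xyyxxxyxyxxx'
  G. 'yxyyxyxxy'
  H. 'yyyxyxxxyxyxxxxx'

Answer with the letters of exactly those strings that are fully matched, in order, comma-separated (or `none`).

B, C, D, E, F, G, H

A → no match
B → match
C → match
D → match
E → match
F → match
G → match
H → match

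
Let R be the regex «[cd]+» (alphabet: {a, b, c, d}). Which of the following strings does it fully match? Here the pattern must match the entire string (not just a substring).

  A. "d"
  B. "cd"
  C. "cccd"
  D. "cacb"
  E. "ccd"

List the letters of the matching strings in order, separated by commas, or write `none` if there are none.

A, B, C, E

A → match
B → match
C → match
D → no match
E → match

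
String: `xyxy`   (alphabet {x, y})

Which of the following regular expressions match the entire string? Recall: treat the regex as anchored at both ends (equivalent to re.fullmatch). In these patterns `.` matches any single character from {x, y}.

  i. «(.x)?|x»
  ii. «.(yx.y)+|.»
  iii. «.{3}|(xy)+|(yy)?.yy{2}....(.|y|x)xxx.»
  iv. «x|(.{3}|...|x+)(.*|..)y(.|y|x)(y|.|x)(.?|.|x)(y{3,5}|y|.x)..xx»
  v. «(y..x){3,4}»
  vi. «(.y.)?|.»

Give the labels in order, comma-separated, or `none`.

iii

i → no match
ii → no match
iii → match
iv → no match
v → no match — must start with `y`
vi → no match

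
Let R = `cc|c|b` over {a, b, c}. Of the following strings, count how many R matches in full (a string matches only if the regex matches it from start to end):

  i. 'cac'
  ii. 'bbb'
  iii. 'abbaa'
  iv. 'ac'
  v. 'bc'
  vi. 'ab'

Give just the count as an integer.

0

i. 'cac' → no match
ii. 'bbb' → no match
iii. 'abbaa' → no match
iv. 'ac' → no match
v. 'bc' → no match
vi. 'ab' → no match
Total matched: 0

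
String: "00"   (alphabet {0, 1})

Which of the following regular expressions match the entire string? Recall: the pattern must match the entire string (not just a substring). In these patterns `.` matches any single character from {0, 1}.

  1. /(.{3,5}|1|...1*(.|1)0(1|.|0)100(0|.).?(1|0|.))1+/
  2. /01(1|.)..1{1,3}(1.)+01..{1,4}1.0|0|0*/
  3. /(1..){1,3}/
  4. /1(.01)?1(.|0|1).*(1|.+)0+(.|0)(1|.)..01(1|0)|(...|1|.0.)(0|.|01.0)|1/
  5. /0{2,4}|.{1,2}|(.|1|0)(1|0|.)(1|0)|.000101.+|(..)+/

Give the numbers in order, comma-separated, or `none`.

2, 5

1 → no match — must end with "1"
2 → match
3 → no match — must start with "1"
4 → no match
5 → match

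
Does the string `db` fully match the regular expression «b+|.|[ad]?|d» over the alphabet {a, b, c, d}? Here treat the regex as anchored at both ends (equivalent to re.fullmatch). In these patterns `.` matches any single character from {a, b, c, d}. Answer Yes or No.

No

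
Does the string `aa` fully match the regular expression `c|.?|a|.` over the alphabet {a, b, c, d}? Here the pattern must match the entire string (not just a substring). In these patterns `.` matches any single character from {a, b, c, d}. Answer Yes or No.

No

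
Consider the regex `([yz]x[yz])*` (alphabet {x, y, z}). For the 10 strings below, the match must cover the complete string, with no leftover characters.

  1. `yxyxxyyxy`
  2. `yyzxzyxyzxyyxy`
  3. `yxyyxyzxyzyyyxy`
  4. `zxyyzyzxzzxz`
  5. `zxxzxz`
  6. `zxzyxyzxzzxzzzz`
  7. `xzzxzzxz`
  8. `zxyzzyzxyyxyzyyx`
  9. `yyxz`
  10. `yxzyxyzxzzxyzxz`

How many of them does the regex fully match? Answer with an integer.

1

1 → no match
2 → no match
3 → no match
4 → no match
5 → no match
6 → no match
7 → no match
8 → no match
9 → no match
10 → match
Total matched: 1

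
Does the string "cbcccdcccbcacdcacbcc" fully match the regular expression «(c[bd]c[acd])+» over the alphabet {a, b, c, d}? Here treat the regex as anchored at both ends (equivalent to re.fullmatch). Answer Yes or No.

Yes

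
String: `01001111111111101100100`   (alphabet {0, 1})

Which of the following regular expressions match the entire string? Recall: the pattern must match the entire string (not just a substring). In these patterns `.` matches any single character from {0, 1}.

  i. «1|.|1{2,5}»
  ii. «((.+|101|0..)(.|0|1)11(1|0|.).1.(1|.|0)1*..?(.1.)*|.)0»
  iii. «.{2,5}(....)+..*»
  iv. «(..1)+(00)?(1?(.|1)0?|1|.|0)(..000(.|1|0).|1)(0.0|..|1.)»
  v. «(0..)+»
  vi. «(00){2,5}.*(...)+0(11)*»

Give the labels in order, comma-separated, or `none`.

i → no match
ii → match
iii → match
iv → no match
v → no match
vi → no match — must start with `00`

ii, iii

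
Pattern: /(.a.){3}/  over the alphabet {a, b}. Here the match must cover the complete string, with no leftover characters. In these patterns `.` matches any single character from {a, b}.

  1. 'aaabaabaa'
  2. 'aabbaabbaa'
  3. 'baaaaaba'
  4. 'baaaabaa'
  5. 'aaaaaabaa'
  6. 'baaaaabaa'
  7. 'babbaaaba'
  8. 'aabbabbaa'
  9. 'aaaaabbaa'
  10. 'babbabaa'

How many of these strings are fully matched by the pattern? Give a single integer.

5

1. 'aaabaabaa' → match
2. 'aabbaabbaa' → no match
3. 'baaaaaba' → no match
4. 'baaaabaa' → no match
5. 'aaaaaabaa' → match
6. 'baaaaabaa' → match
7. 'babbaaaba' → no match
8. 'aabbabbaa' → match
9. 'aaaaabbaa' → match
10. 'babbabaa' → no match
Total matched: 5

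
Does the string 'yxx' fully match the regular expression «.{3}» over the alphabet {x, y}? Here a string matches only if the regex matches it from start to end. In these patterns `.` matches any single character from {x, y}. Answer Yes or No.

Yes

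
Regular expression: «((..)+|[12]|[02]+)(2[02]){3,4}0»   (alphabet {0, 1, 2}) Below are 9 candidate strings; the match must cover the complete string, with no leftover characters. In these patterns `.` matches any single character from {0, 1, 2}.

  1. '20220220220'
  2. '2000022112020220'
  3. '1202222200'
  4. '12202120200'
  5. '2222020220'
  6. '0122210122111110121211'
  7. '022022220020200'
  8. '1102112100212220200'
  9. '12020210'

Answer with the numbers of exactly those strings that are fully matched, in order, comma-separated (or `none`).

3, 5, 8

1 → no match
2 → no match
3 → match
4 → no match
5 → match
6 → no match — must end with '0'
7 → no match
8 → match
9 → no match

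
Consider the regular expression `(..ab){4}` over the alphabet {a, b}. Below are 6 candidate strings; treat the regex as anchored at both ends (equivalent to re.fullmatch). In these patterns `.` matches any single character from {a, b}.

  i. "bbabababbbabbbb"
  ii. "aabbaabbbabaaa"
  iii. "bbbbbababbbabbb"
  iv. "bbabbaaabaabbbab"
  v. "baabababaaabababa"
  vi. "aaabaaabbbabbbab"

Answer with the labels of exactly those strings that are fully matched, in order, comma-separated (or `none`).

i → no match — must end with "ab"
ii → no match — must end with "ab"
iii → no match — must end with "ab"
iv → no match
v → no match — must end with "ab"
vi → match

vi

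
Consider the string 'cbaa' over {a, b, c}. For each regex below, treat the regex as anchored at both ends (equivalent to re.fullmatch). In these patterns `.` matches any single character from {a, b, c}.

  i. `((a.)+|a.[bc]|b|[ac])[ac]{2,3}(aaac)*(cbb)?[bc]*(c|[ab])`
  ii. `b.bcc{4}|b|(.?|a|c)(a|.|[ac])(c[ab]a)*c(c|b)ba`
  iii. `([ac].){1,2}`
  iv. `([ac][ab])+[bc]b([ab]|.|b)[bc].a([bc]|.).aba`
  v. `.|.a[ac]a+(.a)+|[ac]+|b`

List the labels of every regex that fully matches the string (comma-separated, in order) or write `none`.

iii

i → no match
ii → no match
iii → match
iv → no match — must end with 'aba'
v → no match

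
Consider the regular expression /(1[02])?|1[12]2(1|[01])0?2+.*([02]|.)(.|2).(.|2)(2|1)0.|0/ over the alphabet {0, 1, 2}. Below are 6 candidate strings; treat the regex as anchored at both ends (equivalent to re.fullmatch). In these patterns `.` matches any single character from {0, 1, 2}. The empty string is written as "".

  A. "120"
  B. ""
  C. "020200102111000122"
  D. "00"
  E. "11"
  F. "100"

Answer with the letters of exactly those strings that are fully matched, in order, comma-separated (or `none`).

B

A. "120" → no match
B. "" → match
C → no match
D. "00" → no match
E. "11" → no match
F. "100" → no match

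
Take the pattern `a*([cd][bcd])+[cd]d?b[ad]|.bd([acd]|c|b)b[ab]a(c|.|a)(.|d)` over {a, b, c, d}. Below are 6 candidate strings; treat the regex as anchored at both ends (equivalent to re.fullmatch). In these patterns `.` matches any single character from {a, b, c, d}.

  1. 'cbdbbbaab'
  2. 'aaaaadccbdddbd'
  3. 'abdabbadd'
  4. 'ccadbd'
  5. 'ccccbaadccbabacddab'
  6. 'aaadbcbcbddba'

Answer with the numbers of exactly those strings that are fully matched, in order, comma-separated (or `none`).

1. 'cbdbbbaab' → match
2 → match
3. 'abdabbadd' → match
4. 'ccadbd' → no match
5 → no match
6 → match

1, 2, 3, 6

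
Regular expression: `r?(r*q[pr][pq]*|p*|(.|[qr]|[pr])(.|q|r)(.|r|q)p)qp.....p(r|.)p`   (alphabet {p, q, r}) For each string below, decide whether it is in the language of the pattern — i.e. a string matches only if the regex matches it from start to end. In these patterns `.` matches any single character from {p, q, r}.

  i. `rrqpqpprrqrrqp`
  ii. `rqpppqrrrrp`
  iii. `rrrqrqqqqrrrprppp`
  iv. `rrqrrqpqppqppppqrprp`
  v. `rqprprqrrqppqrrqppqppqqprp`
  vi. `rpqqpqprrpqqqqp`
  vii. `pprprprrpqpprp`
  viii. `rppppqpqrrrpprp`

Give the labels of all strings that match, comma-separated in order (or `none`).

viii

i → no match
ii → no match
iii → no match
iv → no match
v → no match
vi → no match
vii → no match
viii → match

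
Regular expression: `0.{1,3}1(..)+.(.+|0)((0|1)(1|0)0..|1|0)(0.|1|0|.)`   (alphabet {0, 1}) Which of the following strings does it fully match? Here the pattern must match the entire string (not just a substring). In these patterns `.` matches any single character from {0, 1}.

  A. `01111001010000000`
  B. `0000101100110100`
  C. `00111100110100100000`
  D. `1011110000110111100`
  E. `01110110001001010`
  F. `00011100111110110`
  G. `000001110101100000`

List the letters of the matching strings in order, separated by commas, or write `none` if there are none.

A → match
B → match
C → match
D → no match — must start with `0`
E → match
F → match
G → no match

A, B, C, E, F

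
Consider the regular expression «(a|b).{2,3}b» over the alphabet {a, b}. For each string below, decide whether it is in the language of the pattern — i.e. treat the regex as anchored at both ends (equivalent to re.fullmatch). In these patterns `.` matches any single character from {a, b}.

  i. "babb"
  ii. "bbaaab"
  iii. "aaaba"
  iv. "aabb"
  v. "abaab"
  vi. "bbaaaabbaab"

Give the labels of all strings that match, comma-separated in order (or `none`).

i, iv, v

i → match
ii → no match
iii → no match — must end with "b"
iv → match
v → match
vi → no match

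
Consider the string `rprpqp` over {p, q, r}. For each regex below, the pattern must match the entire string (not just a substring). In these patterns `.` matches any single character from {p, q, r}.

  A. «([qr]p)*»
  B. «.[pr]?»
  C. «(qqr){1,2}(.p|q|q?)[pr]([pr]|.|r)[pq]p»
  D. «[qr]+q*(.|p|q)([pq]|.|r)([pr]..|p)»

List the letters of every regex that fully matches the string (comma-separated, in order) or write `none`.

A, D

A → match
B → no match
C → no match — must start with `qqr`
D → match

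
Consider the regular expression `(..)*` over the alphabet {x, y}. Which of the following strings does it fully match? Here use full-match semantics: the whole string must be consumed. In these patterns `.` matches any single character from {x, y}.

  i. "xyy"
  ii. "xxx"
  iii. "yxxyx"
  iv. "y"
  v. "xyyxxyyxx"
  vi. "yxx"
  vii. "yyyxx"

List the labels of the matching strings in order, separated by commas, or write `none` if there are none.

none

i → no match
ii → no match
iii → no match
iv → no match
v → no match
vi → no match
vii → no match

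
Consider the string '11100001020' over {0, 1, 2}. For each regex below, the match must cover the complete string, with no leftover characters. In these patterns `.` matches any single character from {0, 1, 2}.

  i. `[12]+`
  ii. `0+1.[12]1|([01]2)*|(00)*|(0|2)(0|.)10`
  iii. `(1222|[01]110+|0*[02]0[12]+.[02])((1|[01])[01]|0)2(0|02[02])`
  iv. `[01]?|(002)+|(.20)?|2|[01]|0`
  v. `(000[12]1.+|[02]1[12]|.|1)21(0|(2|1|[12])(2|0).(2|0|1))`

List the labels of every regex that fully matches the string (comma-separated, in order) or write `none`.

i → no match
ii → no match
iii → match
iv → no match
v → no match

iii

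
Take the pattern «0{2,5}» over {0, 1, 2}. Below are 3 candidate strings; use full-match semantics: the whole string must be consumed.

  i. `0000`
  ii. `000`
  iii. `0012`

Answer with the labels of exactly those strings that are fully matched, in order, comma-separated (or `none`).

i, ii

i. `0000` → match
ii. `000` → match
iii. `0012` → no match — must end with `0`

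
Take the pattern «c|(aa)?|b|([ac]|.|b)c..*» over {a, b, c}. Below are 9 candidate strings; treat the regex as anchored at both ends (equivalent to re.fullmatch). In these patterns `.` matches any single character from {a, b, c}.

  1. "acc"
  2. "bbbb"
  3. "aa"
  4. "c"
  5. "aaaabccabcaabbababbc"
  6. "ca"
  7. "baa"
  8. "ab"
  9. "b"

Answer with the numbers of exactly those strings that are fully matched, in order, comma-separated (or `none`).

1 → match
2 → no match
3 → match
4 → match
5 → no match
6 → no match
7 → no match
8 → no match
9 → match

1, 3, 4, 9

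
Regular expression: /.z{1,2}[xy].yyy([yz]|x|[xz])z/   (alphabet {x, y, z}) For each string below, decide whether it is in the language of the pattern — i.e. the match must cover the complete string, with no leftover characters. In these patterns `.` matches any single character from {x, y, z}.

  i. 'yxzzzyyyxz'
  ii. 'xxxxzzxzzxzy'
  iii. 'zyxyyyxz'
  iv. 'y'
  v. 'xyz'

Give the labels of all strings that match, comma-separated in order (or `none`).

none

i → no match
ii → no match — must end with 'z'
iii → no match
iv → no match — must end with 'z'
v → no match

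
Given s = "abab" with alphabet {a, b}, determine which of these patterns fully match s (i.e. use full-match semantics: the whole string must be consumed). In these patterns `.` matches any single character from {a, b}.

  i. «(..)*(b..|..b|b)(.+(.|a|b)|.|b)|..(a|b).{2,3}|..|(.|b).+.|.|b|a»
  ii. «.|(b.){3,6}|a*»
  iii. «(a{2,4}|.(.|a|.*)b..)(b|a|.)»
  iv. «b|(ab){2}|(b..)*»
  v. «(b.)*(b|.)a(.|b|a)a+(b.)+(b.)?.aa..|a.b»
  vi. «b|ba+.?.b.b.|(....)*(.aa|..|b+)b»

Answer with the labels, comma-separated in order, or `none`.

i, iv

i → match
ii → no match
iii → no match
iv → match
v → no match
vi → no match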